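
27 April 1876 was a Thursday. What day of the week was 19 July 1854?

Count forward from the earlier date (July 19, 1854) to the later (April 27, 1876):
Day-of-year of July 19, 1854: 200.
Day-of-year of April 27, 1876: 118.
1854 has 365 days, so 365 − 200 = 165 days remain in 1854.
Full years 1855–1875: 16 common + 5 leap = 16×365 + 5×366 = 7670 days.
Total: 165 + 7670 + 118 = 7953 days.
7953 mod 7 = 1, so 1 day before Thursday is Wednesday.

Wednesday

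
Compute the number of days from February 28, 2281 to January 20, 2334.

Day-of-year of February 28, 2281: 59.
Day-of-year of January 20, 2334: 20.
2281 has 365 days, so 365 − 59 = 306 days remain in 2281.
Full years 2282–2333: 40 common + 12 leap = 40×365 + 12×366 = 18992 days.
Total: 306 + 18992 + 20 = 19318 days.

19318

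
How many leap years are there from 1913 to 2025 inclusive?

Years divisible by 4: 1916, 1920, …, 2024 — 28 in all.
2000 is divisible by 400, so still leap.
No century exceptions apply. Count: 28.

28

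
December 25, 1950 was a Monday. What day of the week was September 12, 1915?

Sunday

Count forward from the earlier date (September 12, 1915) to the later (December 25, 1950):
From September 12, 1915 to September 12, 1950: 35 years, of which 9 contain a Feb 29 — 26×365 + 9×366 = 12784 days.
September 1950: 30 − 12 = 18 days remain.
Then October (31), November (30): 31 + 30 = 61 days.
December 1–25, 1950: 25 days.
Residual: 104 days.
Total: 12888 days.
12888 mod 7 = 1, so 1 day before Monday is Sunday.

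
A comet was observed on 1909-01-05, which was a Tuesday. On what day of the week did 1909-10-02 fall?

Saturday

January 1909: 31 − 5 = 26 days remain.
Then February 1909 (28), March (31), April (30), May (31), June (30), July (31), August (31), September (30): 28 + 31 + 30 + 31 + 30 + 31 + 31 + 30 = 242 days.
October 1–2, 1909: 2 days.
Total: 26 + 242 + 2 = 270 days.
270 mod 7 = 4, so 4 days after Tuesday is Saturday.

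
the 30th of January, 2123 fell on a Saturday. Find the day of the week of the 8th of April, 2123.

Thursday

January 2123: 31 − 30 = 1 day remains.
Then February 2123 (28), March (31): 28 + 31 = 59 days.
April 1–8, 2123: 8 days.
Total: 1 + 59 + 8 = 68 days.
68 mod 7 = 5, so 5 days after Saturday is Thursday.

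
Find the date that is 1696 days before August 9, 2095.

December 17, 2090

Count 1696 days before August 9, 2095:
December 17, 2090 → December 17, 2091: 365 days.
December 17, 2091 → December 17, 2092: 366 days (2092 is a leap year).
December 17, 2092 → December 17, 2093: 365 days.
December 17, 2093 → December 17, 2094: 365 days.
December 2094: 31 − 17 = 14 days remain.
Then January (31), February 2095 (28), March (31), April (30), May (31), June (30), July (31): 31 + 28 + 31 + 30 + 31 + 30 + 31 = 212 days.
August 1–9, 2095: 9 days.
Residual: 235 days.
Total: 1696 days.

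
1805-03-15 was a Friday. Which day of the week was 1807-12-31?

March 15, 1805 → March 15, 1806: 365 days.
March 15, 1806 → March 15, 1807: 365 days.
March 1807: 31 − 15 = 16 days remain.
Then April (30), May (31), June (30), July (31), August (31), September (30), October (31), November (30): 30 + 31 + 30 + 31 + 31 + 30 + 31 + 30 = 244 days.
December 1–31, 1807: 31 days.
Residual: 291 days.
Total: 1021 days.
1021 mod 7 = 6, so 6 days after Friday is Thursday.

Thursday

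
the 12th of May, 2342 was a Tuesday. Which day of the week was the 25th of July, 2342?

Saturday

May 2342: 31 − 12 = 19 days remain.
Then June (30): 30 days.
July 1–25, 2342: 25 days.
Total: 19 + 30 + 25 = 74 days.
74 mod 7 = 4, so 4 days after Tuesday is Saturday.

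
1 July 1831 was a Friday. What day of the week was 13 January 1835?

July 1, 1831 → July 1, 1832: 366 days (1832 is a leap year).
July 1, 1832 → July 1, 1833: 365 days.
July 1, 1833 → July 1, 1834: 365 days.
July 1834: 31 − 1 = 30 days remain.
Then August (31), September (30), October (31), November (30), December (31): 31 + 30 + 31 + 30 + 31 = 153 days.
January 1–13, 1835: 13 days.
Residual: 196 days.
Total: 1292 days.
1292 mod 7 = 4, so 4 days after Friday is Tuesday.

Tuesday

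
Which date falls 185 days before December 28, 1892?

June 26, 1892

Count 185 days before December 28, 1892:
June 1892: 30 − 26 = 4 days remain.
Then July (31), August (31), September (30), October (31), November (30): 31 + 31 + 30 + 31 + 30 = 153 days.
December 1–28, 1892: 28 days.
Total: 4 + 153 + 28 = 185 days.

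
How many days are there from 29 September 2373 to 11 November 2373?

September 2373: 30 − 29 = 1 day remains.
Then October (31): 31 days.
November 1–11, 2373: 11 days.
Total: 1 + 31 + 11 = 43 days.

43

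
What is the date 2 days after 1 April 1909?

3 April 1909

Count 2 days after April 1, 1909:
Within April 1909: 3 − 1 = 2 days.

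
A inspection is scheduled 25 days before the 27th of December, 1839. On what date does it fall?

the 2nd of December, 1839

Count 25 days before December 27, 1839:
Within December 1839: 27 − 2 = 25 days.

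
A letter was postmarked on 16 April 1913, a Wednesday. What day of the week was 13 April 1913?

Count forward from the earlier date (April 13, 1913) to the later (April 16, 1913):
Within April 1913: 16 − 13 = 3 days.
3 mod 7 = 3, so 3 days before Wednesday is Sunday.

Sunday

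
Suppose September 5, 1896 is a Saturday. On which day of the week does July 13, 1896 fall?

Monday

Count forward from the earlier date (July 13, 1896) to the later (September 5, 1896):
July 1896: 31 − 13 = 18 days remain.
Then August (31): 31 days.
September 1–5, 1896: 5 days.
Total: 18 + 31 + 5 = 54 days.
54 mod 7 = 5, so 5 days before Saturday is Monday.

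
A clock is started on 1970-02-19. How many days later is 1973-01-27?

1073

Day-of-year of February 19, 1970: 50.
Day-of-year of January 27, 1973: 27.
1970 has 365 days, so 365 − 50 = 315 days remain in 1970.
Full years: 1971: 365; 1972: 366. Sum = 731.
Total: 315 + 731 + 27 = 1073 days.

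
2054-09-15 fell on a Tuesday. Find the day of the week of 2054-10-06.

September 2054: 30 − 15 = 15 days remain.
October 1–6, 2054: 6 days.
Total: 15 + 6 = 21 days.
21 is a multiple of 7, so 2054-10-06 falls on the same weekday: Tuesday.

Tuesday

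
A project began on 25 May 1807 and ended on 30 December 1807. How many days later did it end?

May 1807: 31 − 25 = 6 days remain.
Then June (30), July (31), August (31), September (30), October (31), November (30): 30 + 31 + 31 + 30 + 31 + 30 = 183 days.
December 1–30, 1807: 30 days.
Total: 6 + 183 + 30 = 219 days.

219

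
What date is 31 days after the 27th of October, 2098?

the 27th of November, 2098

Count 31 days after October 27, 2098:
October 2098: 31 − 27 = 4 days remain.
November 1–27, 2098: 27 days.
Total: 4 + 27 = 31 days.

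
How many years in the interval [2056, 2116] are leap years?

Years divisible by 4: 2056, 2060, …, 2116 — 16 in all.
Of these, 2100 is divisible by 100 but not 400, so not leap.
Leap years: 16 − 1 = 15.

15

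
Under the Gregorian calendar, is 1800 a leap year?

1800 is not a leap year (divisible by 100 but not 400).

No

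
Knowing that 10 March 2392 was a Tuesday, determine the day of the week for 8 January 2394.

March 2392: 31 − 10 = 21 days remain.
Then 21 full months totalling 640 days.
January 1–8, 2394: 8 days.
Total: 21 + 640 + 8 = 669 days.
669 mod 7 = 4, so 4 days after Tuesday is Saturday.

Saturday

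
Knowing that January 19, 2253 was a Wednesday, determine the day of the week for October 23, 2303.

From January 19, 2253 to January 19, 2303: 50 years, of which 11 contain a Feb 29 — 39×365 + 11×366 = 18261 days.
(2300 is not a leap year (divisible by 100 but not 400).)
January 2303: 31 − 19 = 12 days remain.
Then February 2303 (28), March (31), April (30), May (31), June (30), July (31), August (31), September (30): 28 + 31 + 30 + 31 + 30 + 31 + 31 + 30 = 242 days.
October 1–23, 2303: 23 days.
Residual: 277 days.
Total: 18538 days.
18538 mod 7 = 2, so 2 days after Wednesday is Friday.

Friday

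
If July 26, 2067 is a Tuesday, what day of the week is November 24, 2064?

Count forward from the earlier date (November 24, 2064) to the later (July 26, 2067):
Day-of-year of November 24, 2064: 329.
Day-of-year of July 26, 2067: 207.
2064 has 366 days, so 366 − 329 = 37 days remain in 2064.
Full years: 2065: 365; 2066: 365. Sum = 730.
Total: 37 + 730 + 207 = 974 days.
974 mod 7 = 1, so 1 day before Tuesday is Monday.

Monday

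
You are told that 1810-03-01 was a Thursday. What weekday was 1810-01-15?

Count forward from the earlier date (January 15, 1810) to the later (March 1, 1810):
January 1810: 31 − 15 = 16 days remain.
Then February 1810 (28): 28 days.
March 1, 1810: 1 day.
Total: 16 + 28 + 1 = 45 days.
45 mod 7 = 3, so 3 days before Thursday is Monday.

Monday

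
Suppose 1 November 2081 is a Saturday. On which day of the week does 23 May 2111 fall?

Saturday

Day-of-year of November 1, 2081: 305.
Day-of-year of May 23, 2111: 143.
2081 has 365 days, so 365 − 305 = 60 days remain in 2081.
Full years 2082–2110: 23 common + 6 leap = 23×365 + 6×366 = 10591 days.
Total: 60 + 10591 + 143 = 10794 days.
10794 is a multiple of 7, so 23 May 2111 falls on the same weekday: Saturday.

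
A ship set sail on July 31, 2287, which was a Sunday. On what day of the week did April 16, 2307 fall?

From July 31, 2287 to July 31, 2306: 19 years, of which 4 contain a Feb 29 — 15×365 + 4×366 = 6939 days.
(2300 is not a leap year (divisible by 100 but not 400).)
July 2306: 31 − 31 = 0 days remain.
Then August (31), September (30), October (31), November (30), December (31), January (31), February 2307 (28), March (31): 31 + 30 + 31 + 30 + 31 + 31 + 28 + 31 = 243 days.
April 1–16, 2307: 16 days.
Residual: 259 days.
Total: 7198 days.
7198 mod 7 = 2, so 2 days after Sunday is Tuesday.

Tuesday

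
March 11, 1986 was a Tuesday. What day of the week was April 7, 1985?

Sunday

Count forward from the earlier date (April 7, 1985) to the later (March 11, 1986):
April 1985: 30 − 7 = 23 days remain.
Then 10 full months totalling 304 days.
March 1–11, 1986: 11 days.
Residual: 338 days.
Total: 338 days.
338 mod 7 = 2, so 2 days before Tuesday is Sunday.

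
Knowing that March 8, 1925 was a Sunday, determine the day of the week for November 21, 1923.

Wednesday

Count forward from the earlier date (November 21, 1923) to the later (March 8, 1925):
Day-of-year of November 21, 1923: 325.
Day-of-year of March 8, 1925: 67.
1923 has 365 days, so 365 − 325 = 40 days remain in 1923.
Full years: 1924: 366. Sum = 366.
Total: 40 + 366 + 67 = 473 days.
473 mod 7 = 4, so 4 days before Sunday is Wednesday.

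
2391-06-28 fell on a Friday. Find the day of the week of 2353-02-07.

Count forward from the earlier date (February 7, 2353) to the later (June 28, 2391):
Day-of-year of February 7, 2353: 38.
Day-of-year of June 28, 2391: 179.
2353 has 365 days, so 365 − 38 = 327 days remain in 2353.
Full years 2354–2390: 28 common + 9 leap = 28×365 + 9×366 = 13514 days.
Total: 327 + 13514 + 179 = 14020 days.
14020 mod 7 = 6, so 6 days before Friday is Saturday.

Saturday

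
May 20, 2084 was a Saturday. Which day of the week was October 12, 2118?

Wednesday

Day-of-year of May 20, 2084: 141.
Day-of-year of October 12, 2118: 285.
2084 has 366 days, so 366 − 141 = 225 days remain in 2084.
Full years 2085–2117: 26 common + 7 leap = 26×365 + 7×366 = 12052 days.
Total: 225 + 12052 + 285 = 12562 days.
12562 mod 7 = 4, so 4 days after Saturday is Wednesday.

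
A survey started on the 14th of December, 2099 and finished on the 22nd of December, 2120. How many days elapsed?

7678

Day-of-year of December 14, 2099: 348.
Day-of-year of December 22, 2120: 357.
2099 has 365 days, so 365 − 348 = 17 days remain in 2099.
Full years 2100–2119: 16 common + 4 leap = 16×365 + 4×366 = 7304 days.
Total: 17 + 7304 + 357 = 7678 days.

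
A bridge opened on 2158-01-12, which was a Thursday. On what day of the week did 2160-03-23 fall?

Sunday

January 2158: 31 − 12 = 19 days remain.
Then 25 full months totalling 759 days.
March 1–23, 2160: 23 days.
Total: 19 + 759 + 23 = 801 days.
801 mod 7 = 3, so 3 days after Thursday is Sunday.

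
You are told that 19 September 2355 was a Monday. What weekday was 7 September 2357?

Day-of-year of September 19, 2355: 262.
Day-of-year of September 7, 2357: 250.
2355 has 365 days, so 365 − 262 = 103 days remain in 2355.
Full years: 2356: 366. Sum = 366.
Total: 103 + 366 + 250 = 719 days.
719 mod 7 = 5, so 5 days after Monday is Saturday.

Saturday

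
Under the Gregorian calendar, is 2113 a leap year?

2113 is not a leap year.

No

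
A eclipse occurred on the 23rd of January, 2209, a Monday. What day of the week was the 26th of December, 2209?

January 2209: 31 − 23 = 8 days remain.
Then 10 full months totalling 303 days.
December 1–26, 2209: 26 days.
Total: 8 + 303 + 26 = 337 days.
337 mod 7 = 1, so 1 day after Monday is Tuesday.

Tuesday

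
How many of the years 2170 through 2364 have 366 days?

47

Years divisible by 4: 2172, 2176, …, 2364 — 49 in all.
Of these, 2200, 2300 are divisible by 100 but not 400, so not leap.
Leap years: 49 − 2 = 47.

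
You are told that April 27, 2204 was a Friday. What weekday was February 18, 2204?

Saturday

Count forward from the earlier date (February 18, 2204) to the later (April 27, 2204):
February 2204: 29 − 18 = 11 days remain (2204 is a leap year, so February has 29 days).
Then March (31): 31 days.
April 1–27, 2204: 27 days.
Total: 11 + 31 + 27 = 69 days.
69 mod 7 = 6, so 6 days before Friday is Saturday.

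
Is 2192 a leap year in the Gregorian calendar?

2192 is a leap year.

Yes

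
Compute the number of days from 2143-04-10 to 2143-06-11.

April 2143: 30 − 10 = 20 days remain.
Then May (31): 31 days.
June 1–11, 2143: 11 days.
Total: 20 + 31 + 11 = 62 days.

62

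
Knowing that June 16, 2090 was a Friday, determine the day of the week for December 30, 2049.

Count forward from the earlier date (December 30, 2049) to the later (June 16, 2090):
From December 30, 2049 to December 30, 2089: 40 years, of which 10 contain a Feb 29 — 30×365 + 10×366 = 14610 days.
December 2089: 31 − 30 = 1 day remains.
Then January (31), February 2090 (28), March (31), April (30), May (31): 31 + 28 + 31 + 30 + 31 = 151 days.
June 1–16, 2090: 16 days.
Residual: 168 days.
Total: 14778 days.
14778 mod 7 = 1, so 1 day before Friday is Thursday.

Thursday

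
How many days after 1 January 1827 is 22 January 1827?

21

Within January 1827: 22 − 1 = 21 days.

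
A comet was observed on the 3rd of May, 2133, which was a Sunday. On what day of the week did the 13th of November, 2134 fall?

Saturday

May 2133: 31 − 3 = 28 days remain.
Then 17 full months totalling 518 days.
November 1–13, 2134: 13 days.
Total: 28 + 518 + 13 = 559 days.
559 mod 7 = 6, so 6 days after Sunday is Saturday.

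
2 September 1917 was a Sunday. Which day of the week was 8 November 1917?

September 1917: 30 − 2 = 28 days remain.
Then October (31): 31 days.
November 1–8, 1917: 8 days.
Total: 28 + 31 + 8 = 67 days.
67 mod 7 = 4, so 4 days after Sunday is Thursday.

Thursday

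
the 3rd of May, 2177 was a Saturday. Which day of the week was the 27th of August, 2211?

From May 3, 2177 to May 3, 2211: 34 years, of which 7 contain a Feb 29 — 27×365 + 7×366 = 12417 days.
(2200 is not a leap year (divisible by 100 but not 400).)
May 2211: 31 − 3 = 28 days remain.
Then June (30), July (31): 30 + 31 = 61 days.
August 1–27, 2211: 27 days.
Residual: 116 days.
Total: 12533 days.
12533 mod 7 = 3, so 3 days after Saturday is Tuesday.

Tuesday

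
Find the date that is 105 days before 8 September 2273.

26 May 2273

Count 105 days before September 8, 2273:
May 2273: 31 − 26 = 5 days remain.
Then June (30), July (31), August (31): 30 + 31 + 31 = 92 days.
September 1–8, 2273: 8 days.
Total: 5 + 92 + 8 = 105 days.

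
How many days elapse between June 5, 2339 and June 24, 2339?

Within June 2339: 24 − 5 = 19 days.

19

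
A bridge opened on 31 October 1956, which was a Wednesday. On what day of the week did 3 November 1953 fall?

Tuesday

Count forward from the earlier date (November 3, 1953) to the later (October 31, 1956):
November 3, 1953 → November 3, 1954: 365 days.
November 3, 1954 → November 3, 1955: 365 days.
November 1955: 30 − 3 = 27 days remain.
Then 10 full months totalling 305 days.
October 1–31, 1956: 31 days.
Residual: 363 days.
Total: 1093 days.
1093 mod 7 = 1, so 1 day before Wednesday is Tuesday.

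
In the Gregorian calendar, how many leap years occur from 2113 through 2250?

Years divisible by 4: 2116, 2120, …, 2248 — 34 in all.
Of these, 2200 is divisible by 100 but not 400, so not leap.
Leap years: 34 − 1 = 33.

33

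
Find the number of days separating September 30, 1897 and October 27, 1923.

9522

Day-of-year of September 30, 1897: 273.
Day-of-year of October 27, 1923: 300.
1897 has 365 days, so 365 − 273 = 92 days remain in 1897.
Full years 1898–1922: 20 common + 5 leap = 20×365 + 5×366 = 9130 days.
Total: 92 + 9130 + 300 = 9522 days.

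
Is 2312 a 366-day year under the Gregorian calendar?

2312 is a leap year.

Yes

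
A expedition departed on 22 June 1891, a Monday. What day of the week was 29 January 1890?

Count forward from the earlier date (January 29, 1890) to the later (June 22, 1891):
Day-of-year of January 29, 1890: 29.
Day-of-year of June 22, 1891: 173.
1890 has 365 days, so 365 − 29 = 336 days remain in 1890.
Total: 336 + 173 = 509 days.
509 mod 7 = 5, so 5 days before Monday is Wednesday.

Wednesday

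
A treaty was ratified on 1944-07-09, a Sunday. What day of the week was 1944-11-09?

Thursday

July 1944: 31 − 9 = 22 days remain.
Then August (31), September (30), October (31): 31 + 30 + 31 = 92 days.
November 1–9, 1944: 9 days.
Total: 22 + 92 + 9 = 123 days.
123 mod 7 = 4, so 4 days after Sunday is Thursday.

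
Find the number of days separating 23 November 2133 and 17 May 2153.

From November 23, 2133 to November 23, 2152: 19 years, of which 5 contain a Feb 29 — 14×365 + 5×366 = 6940 days.
November 2152: 30 − 23 = 7 days remain.
Then December (31), January (31), February 2153 (28), March (31), April (30): 31 + 31 + 28 + 31 + 30 = 151 days.
May 1–17, 2153: 17 days.
Residual: 175 days.
Total: 7115 days.

7115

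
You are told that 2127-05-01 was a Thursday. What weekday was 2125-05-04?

Count forward from the earlier date (May 4, 2125) to the later (May 1, 2127):
May 4, 2125 → May 4, 2126: 365 days.
May 2126: 31 − 4 = 27 days remain.
Then 11 full months totalling 334 days.
May 1, 2127: 1 day.
Residual: 362 days.
Total: 727 days.
727 mod 7 = 6, so 6 days before Thursday is Friday.

Friday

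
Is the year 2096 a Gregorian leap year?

2096 is a leap year.

Yes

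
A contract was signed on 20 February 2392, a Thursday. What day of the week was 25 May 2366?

Count forward from the earlier date (May 25, 2366) to the later (February 20, 2392):
Day-of-year of May 25, 2366: 145.
Day-of-year of February 20, 2392: 51.
2366 has 365 days, so 365 − 145 = 220 days remain in 2366.
Full years 2367–2391: 19 common + 6 leap = 19×365 + 6×366 = 9131 days.
Total: 220 + 9131 + 51 = 9402 days.
9402 mod 7 = 1, so 1 day before Thursday is Wednesday.

Wednesday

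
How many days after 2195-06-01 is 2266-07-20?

25981

From June 1, 2195 to June 1, 2266: 71 years, of which 17 contain a Feb 29 — 54×365 + 17×366 = 25932 days.
(2200 is not a leap year (divisible by 100 but not 400).)
June 2266: 30 − 1 = 29 days remain.
July 1–20, 2266: 20 days.
Residual: 49 days.
Total: 25981 days.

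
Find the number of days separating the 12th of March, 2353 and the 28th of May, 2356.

March 12, 2353 → March 12, 2354: 365 days.
March 12, 2354 → March 12, 2355: 365 days.
March 12, 2355 → March 12, 2356: 366 days (2356 is a leap year).
March 2356: 31 − 12 = 19 days remain.
Then April (30): 30 days.
May 1–28, 2356: 28 days.
Residual: 77 days.
Total: 1173 days.

1173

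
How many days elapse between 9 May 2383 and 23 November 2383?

198

May 2383: 31 − 9 = 22 days remain.
Then June (30), July (31), August (31), September (30), October (31): 30 + 31 + 31 + 30 + 31 = 153 days.
November 1–23, 2383: 23 days.
Total: 22 + 153 + 23 = 198 days.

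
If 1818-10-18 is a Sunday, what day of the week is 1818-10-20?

Tuesday

Within October 1818: 20 − 18 = 2 days.
2 mod 7 = 2, so 2 days after Sunday is Tuesday.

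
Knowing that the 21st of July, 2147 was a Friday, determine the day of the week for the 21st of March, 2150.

Saturday

Day-of-year of July 21, 2147: 202.
Day-of-year of March 21, 2150: 80.
2147 has 365 days, so 365 − 202 = 163 days remain in 2147.
Full years: 2148: 366; 2149: 365. Sum = 731.
Total: 163 + 731 + 80 = 974 days.
974 mod 7 = 1, so 1 day after Friday is Saturday.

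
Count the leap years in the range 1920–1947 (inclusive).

7

Years divisible by 4 in [1920, 1947]: 1920, 1924, 1928, 1932, 1936, 1940, 1944.
No century exceptions apply. Count: 7.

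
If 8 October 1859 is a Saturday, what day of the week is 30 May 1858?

Sunday

Count forward from the earlier date (May 30, 1858) to the later (October 8, 1859):
Day-of-year of May 30, 1858: 150.
Day-of-year of October 8, 1859: 281.
1858 has 365 days, so 365 − 150 = 215 days remain in 1858.
Total: 215 + 281 = 496 days.
496 mod 7 = 6, so 6 days before Saturday is Sunday.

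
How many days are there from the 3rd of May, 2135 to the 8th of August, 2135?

97

May 2135: 31 − 3 = 28 days remain.
Then June (30), July (31): 30 + 31 = 61 days.
August 1–8, 2135: 8 days.
Total: 28 + 61 + 8 = 97 days.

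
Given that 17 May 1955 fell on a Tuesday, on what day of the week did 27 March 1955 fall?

Count forward from the earlier date (March 27, 1955) to the later (May 17, 1955):
March 1955: 31 − 27 = 4 days remain.
Then April (30): 30 days.
May 1–17, 1955: 17 days.
Total: 4 + 30 + 17 = 51 days.
51 mod 7 = 2, so 2 days before Tuesday is Sunday.

Sunday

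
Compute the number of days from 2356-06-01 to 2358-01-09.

587

June 2356: 30 − 1 = 29 days remain.
Then 18 full months totalling 549 days.
January 1–9, 2358: 9 days.
Total: 29 + 549 + 9 = 587 days.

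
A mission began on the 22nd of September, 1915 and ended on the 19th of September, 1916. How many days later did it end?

September 1915: 30 − 22 = 8 days remain.
Then 11 full months totalling 336 days.
September 1–19, 1916: 19 days.
Total: 8 + 336 + 19 = 363 days.

363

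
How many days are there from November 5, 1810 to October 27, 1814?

Day-of-year of November 5, 1810: 309.
Day-of-year of October 27, 1814: 300.
1810 has 365 days, so 365 − 309 = 56 days remain in 1810.
Full years: 1811: 365; 1812: 366; 1813: 365. Sum = 1096.
Total: 56 + 1096 + 300 = 1452 days.

1452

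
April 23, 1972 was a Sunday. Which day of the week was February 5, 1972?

Count forward from the earlier date (February 5, 1972) to the later (April 23, 1972):
February 1972: 29 − 5 = 24 days remain (1972 is a leap year, so February has 29 days).
Then March (31): 31 days.
April 1–23, 1972: 23 days.
Total: 24 + 31 + 23 = 78 days.
78 mod 7 = 1, so 1 day before Sunday is Saturday.

Saturday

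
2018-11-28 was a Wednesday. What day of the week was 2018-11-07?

Count forward from the earlier date (November 7, 2018) to the later (November 28, 2018):
Within November 2018: 28 − 7 = 21 days.
21 is a multiple of 7, so 2018-11-07 falls on the same weekday: Wednesday.

Wednesday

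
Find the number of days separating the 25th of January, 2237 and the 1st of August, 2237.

January 2237: 31 − 25 = 6 days remain.
Then February 2237 (28), March (31), April (30), May (31), June (30), July (31): 28 + 31 + 30 + 31 + 30 + 31 = 181 days.
August 1, 2237: 1 day.
Total: 6 + 181 + 1 = 188 days.

188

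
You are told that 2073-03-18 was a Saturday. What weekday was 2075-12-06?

Friday

March 2073: 31 − 18 = 13 days remain.
Then 32 full months totalling 974 days.
December 1–6, 2075: 6 days.
Total: 13 + 974 + 6 = 993 days.
993 mod 7 = 6, so 6 days after Saturday is Friday.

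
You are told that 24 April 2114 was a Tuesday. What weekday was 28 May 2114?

April 2114: 30 − 24 = 6 days remain.
May 1–28, 2114: 28 days.
Total: 6 + 28 = 34 days.
34 mod 7 = 6, so 6 days after Tuesday is Monday.

Monday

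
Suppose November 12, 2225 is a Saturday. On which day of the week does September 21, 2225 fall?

Wednesday

Count forward from the earlier date (September 21, 2225) to the later (November 12, 2225):
September 2225: 30 − 21 = 9 days remain.
Then October (31): 31 days.
November 1–12, 2225: 12 days.
Total: 9 + 31 + 12 = 52 days.
52 mod 7 = 3, so 3 days before Saturday is Wednesday.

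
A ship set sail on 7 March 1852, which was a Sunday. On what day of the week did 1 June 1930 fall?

Sunday

Day-of-year of March 7, 1852: 67.
Day-of-year of June 1, 1930: 152.
1852 has 366 days, so 366 − 67 = 299 days remain in 1852.
Full years 1853–1929: 59 common + 18 leap = 59×365 + 18×366 = 28123 days.
Total: 299 + 28123 + 152 = 28574 days.
28574 is a multiple of 7, so 1 June 1930 falls on the same weekday: Sunday.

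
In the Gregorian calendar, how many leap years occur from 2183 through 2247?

15

Years divisible by 4: 2184, 2188, …, 2244 — 16 in all.
Of these, 2200 is divisible by 100 but not 400, so not leap.
Leap years: 16 − 1 = 15.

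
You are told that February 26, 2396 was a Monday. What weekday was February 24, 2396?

Saturday

Count forward from the earlier date (February 24, 2396) to the later (February 26, 2396):
Within February 2396: 26 − 24 = 2 days.
2 mod 7 = 2, so 2 days before Monday is Saturday.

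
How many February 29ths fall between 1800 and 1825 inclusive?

Years divisible by 4 in [1800, 1825]: 1800, 1804, 1808, 1812, 1816, 1820, 1824.
Of these, 1800 is divisible by 100 but not 400, so not leap.
Leap years: 7 − 1 = 6.

6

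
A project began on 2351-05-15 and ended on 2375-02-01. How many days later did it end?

8663

From May 15, 2351 to May 15, 2374: 23 years, of which 6 contain a Feb 29 — 17×365 + 6×366 = 8401 days.
May 2374: 31 − 15 = 16 days remain.
Then June (30), July (31), August (31), September (30), October (31), November (30), December (31), January (31): 30 + 31 + 31 + 30 + 31 + 30 + 31 + 31 = 245 days.
February 1, 2375: 1 day (2375 is not a leap year).
Residual: 262 days.
Total: 8663 days.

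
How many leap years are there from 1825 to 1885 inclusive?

Years divisible by 4: 1828, 1832, …, 1884 — 15 in all.
No century exceptions apply. Count: 15.

15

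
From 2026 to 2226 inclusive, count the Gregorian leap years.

48

Years divisible by 4: 2028, 2032, …, 2224 — 50 in all.
Of these, 2100, 2200 are divisible by 100 but not 400, so not leap.
Leap years: 50 − 2 = 48.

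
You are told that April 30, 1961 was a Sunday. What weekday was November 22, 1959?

Count forward from the earlier date (November 22, 1959) to the later (April 30, 1961):
Day-of-year of November 22, 1959: 326.
Day-of-year of April 30, 1961: 120.
1959 has 365 days, so 365 − 326 = 39 days remain in 1959.
Full years: 1960: 366. Sum = 366.
Total: 39 + 366 + 120 = 525 days.
525 is a multiple of 7, so November 22, 1959 falls on the same weekday: Sunday.

Sunday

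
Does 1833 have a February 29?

No

1833 is not a leap year.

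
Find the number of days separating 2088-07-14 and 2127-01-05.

Day-of-year of July 14, 2088: 196.
Day-of-year of January 5, 2127: 5.
2088 has 366 days, so 366 − 196 = 170 days remain in 2088.
Full years 2089–2126: 30 common + 8 leap = 30×365 + 8×366 = 13878 days.
Total: 170 + 13878 + 5 = 14053 days.

14053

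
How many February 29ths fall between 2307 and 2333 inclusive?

Years divisible by 4 in [2307, 2333]: 2308, 2312, 2316, 2320, 2324, 2328, 2332.
No century exceptions apply. Count: 7.

7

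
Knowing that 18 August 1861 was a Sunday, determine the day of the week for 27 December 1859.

Count forward from the earlier date (December 27, 1859) to the later (August 18, 1861):
December 27, 1859 → December 27, 1860: 366 days (1860 is a leap year).
December 1860: 31 − 27 = 4 days remain.
Then January (31), February 1861 (28), March (31), April (30), May (31), June (30), July (31): 31 + 28 + 31 + 30 + 31 + 30 + 31 = 212 days.
August 1–18, 1861: 18 days.
Residual: 234 days.
Total: 600 days.
600 mod 7 = 5, so 5 days before Sunday is Tuesday.

Tuesday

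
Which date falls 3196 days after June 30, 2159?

March 30, 2168

Count 3196 days after June 30, 2159:
From June 30, 2159 to June 30, 2167: 8 years, of which 2 contain a Feb 29 — 6×365 + 2×366 = 2922 days.
June 2167: 30 − 30 = 0 days remain.
Then July (31), August (31), September (30), October (31), November (30), December (31), January (31), February 2168 (29): 31 + 31 + 30 + 31 + 30 + 31 + 31 + 29 = 244 days.
March 1–30, 2168: 30 days.
Residual: 274 days.
Total: 3196 days.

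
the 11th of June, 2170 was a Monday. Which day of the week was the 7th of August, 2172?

Friday

Day-of-year of June 11, 2170: 162.
Day-of-year of August 7, 2172: 220.
2170 has 365 days, so 365 − 162 = 203 days remain in 2170.
Full years: 2171: 365. Sum = 365.
Total: 203 + 365 + 220 = 788 days.
788 mod 7 = 4, so 4 days after Monday is Friday.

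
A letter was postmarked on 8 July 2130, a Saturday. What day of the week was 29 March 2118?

Count forward from the earlier date (March 29, 2118) to the later (July 8, 2130):
Day-of-year of March 29, 2118: 88.
Day-of-year of July 8, 2130: 189.
2118 has 365 days, so 365 − 88 = 277 days remain in 2118.
Full years 2119–2129: 8 common + 3 leap = 8×365 + 3×366 = 4018 days.
Total: 277 + 4018 + 189 = 4484 days.
4484 mod 7 = 4, so 4 days before Saturday is Tuesday.

Tuesday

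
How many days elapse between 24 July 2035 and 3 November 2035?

July 2035: 31 − 24 = 7 days remain.
Then August (31), September (30), October (31): 31 + 30 + 31 = 92 days.
November 1–3, 2035: 3 days.
Total: 7 + 92 + 3 = 102 days.

102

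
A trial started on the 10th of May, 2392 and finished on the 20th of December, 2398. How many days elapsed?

2415

May 10, 2392 → May 10, 2393: 365 days.
May 10, 2393 → May 10, 2394: 365 days.
May 10, 2394 → May 10, 2395: 365 days.
May 10, 2395 → May 10, 2396: 366 days (2396 is a leap year).
May 10, 2396 → May 10, 2397: 365 days.
May 10, 2397 → May 10, 2398: 365 days.
May 2398: 31 − 10 = 21 days remain.
Then June (30), July (31), August (31), September (30), October (31), November (30): 30 + 31 + 31 + 30 + 31 + 30 = 183 days.
December 1–20, 2398: 20 days.
Residual: 224 days.
Total: 2415 days.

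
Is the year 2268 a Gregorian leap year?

Yes

2268 is a leap year.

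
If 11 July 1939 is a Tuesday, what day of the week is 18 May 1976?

From July 11, 1939 to July 11, 1975: 36 years, of which 9 contain a Feb 29 — 27×365 + 9×366 = 13149 days.
July 1975: 31 − 11 = 20 days remain.
Then 9 full months totalling 274 days.
May 1–18, 1976: 18 days.
Residual: 312 days.
Total: 13461 days.
13461 is a multiple of 7, so 18 May 1976 falls on the same weekday: Tuesday.

Tuesday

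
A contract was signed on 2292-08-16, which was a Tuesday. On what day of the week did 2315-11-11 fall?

Day-of-year of August 16, 2292: 229.
Day-of-year of November 11, 2315: 315.
2292 has 366 days, so 366 − 229 = 137 days remain in 2292.
Full years 2293–2314: 18 common + 4 leap = 18×365 + 4×366 = 8034 days.
Total: 137 + 8034 + 315 = 8486 days.
8486 mod 7 = 2, so 2 days after Tuesday is Thursday.

Thursday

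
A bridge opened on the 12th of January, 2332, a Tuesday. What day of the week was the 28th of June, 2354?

Day-of-year of January 12, 2332: 12.
Day-of-year of June 28, 2354: 179.
2332 has 366 days, so 366 − 12 = 354 days remain in 2332.
Full years 2333–2353: 16 common + 5 leap = 16×365 + 5×366 = 7670 days.
Total: 354 + 7670 + 179 = 8203 days.
8203 mod 7 = 6, so 6 days after Tuesday is Monday.

Monday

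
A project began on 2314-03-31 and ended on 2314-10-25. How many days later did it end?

March 2314: 31 − 31 = 0 days remain.
Then April (30), May (31), June (30), July (31), August (31), September (30): 30 + 31 + 30 + 31 + 31 + 30 = 183 days.
October 1–25, 2314: 25 days.
Total: 0 + 183 + 25 = 208 days.

208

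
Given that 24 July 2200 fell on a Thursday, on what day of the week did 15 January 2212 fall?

Day-of-year of July 24, 2200: 205.
Day-of-year of January 15, 2212: 15.
2200 has 365 days, so 365 − 205 = 160 days remain in 2200.
Full years 2201–2211: 9 common + 2 leap = 9×365 + 2×366 = 4017 days.
Total: 160 + 4017 + 15 = 4192 days.
4192 mod 7 = 6, so 6 days after Thursday is Wednesday.

Wednesday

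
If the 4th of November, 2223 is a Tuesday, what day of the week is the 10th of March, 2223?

Count forward from the earlier date (March 10, 2223) to the later (November 4, 2223):
March 2223: 31 − 10 = 21 days remain.
Then April (30), May (31), June (30), July (31), August (31), September (30), October (31): 30 + 31 + 30 + 31 + 31 + 30 + 31 = 214 days.
November 1–4, 2223: 4 days.
Total: 21 + 214 + 4 = 239 days.
239 mod 7 = 1, so 1 day before Tuesday is Monday.

Monday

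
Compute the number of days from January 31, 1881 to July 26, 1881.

176

January 1881: 31 − 31 = 0 days remain.
Then February 1881 (28), March (31), April (30), May (31), June (30): 28 + 31 + 30 + 31 + 30 = 150 days.
July 1–26, 1881: 26 days.
Total: 0 + 150 + 26 = 176 days.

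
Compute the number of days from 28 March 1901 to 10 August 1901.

March 1901: 31 − 28 = 3 days remain.
Then April (30), May (31), June (30), July (31): 30 + 31 + 30 + 31 = 122 days.
August 1–10, 1901: 10 days.
Total: 3 + 122 + 10 = 135 days.

135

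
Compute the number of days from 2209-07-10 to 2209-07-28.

Within July 2209: 28 − 10 = 18 days.

18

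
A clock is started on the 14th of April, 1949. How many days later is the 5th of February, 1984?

From April 14, 1949 to April 14, 1983: 34 years, of which 8 contain a Feb 29 — 26×365 + 8×366 = 12418 days.
April 1983: 30 − 14 = 16 days remain.
Then 9 full months totalling 276 days.
February 1–5, 1984: 5 days (1984 is a leap year).
Residual: 297 days.
Total: 12715 days.

12715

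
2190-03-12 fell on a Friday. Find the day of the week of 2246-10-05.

Day-of-year of March 12, 2190: 71.
Day-of-year of October 5, 2246: 278.
2190 has 365 days, so 365 − 71 = 294 days remain in 2190.
Full years 2191–2245: 42 common + 13 leap = 42×365 + 13×366 = 20088 days.
Total: 294 + 20088 + 278 = 20660 days.
20660 mod 7 = 3, so 3 days after Friday is Monday.

Monday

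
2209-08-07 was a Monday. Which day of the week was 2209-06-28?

Count forward from the earlier date (June 28, 2209) to the later (August 7, 2209):
June 2209: 30 − 28 = 2 days remain.
Then July (31): 31 days.
August 1–7, 2209: 7 days.
Total: 2 + 31 + 7 = 40 days.
40 mod 7 = 5, so 5 days before Monday is Wednesday.

Wednesday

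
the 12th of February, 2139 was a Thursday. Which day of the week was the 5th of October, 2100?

Count forward from the earlier date (October 5, 2100) to the later (February 12, 2139):
Day-of-year of October 5, 2100: 278.
Day-of-year of February 12, 2139: 43.
2100 has 365 days, so 365 − 278 = 87 days remain in 2100.
Full years 2101–2138: 29 common + 9 leap = 29×365 + 9×366 = 13879 days.
Total: 87 + 13879 + 43 = 14009 days.
14009 mod 7 = 2, so 2 days before Thursday is Tuesday.

Tuesday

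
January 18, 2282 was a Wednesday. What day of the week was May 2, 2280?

Count forward from the earlier date (May 2, 2280) to the later (January 18, 2282):
May 2280: 31 − 2 = 29 days remain.
Then 19 full months totalling 579 days.
January 1–18, 2282: 18 days.
Total: 29 + 579 + 18 = 626 days.
626 mod 7 = 3, so 3 days before Wednesday is Sunday.

Sunday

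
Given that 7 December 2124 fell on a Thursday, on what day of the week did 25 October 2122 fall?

Sunday

Count forward from the earlier date (October 25, 2122) to the later (December 7, 2124):
October 25, 2122 → October 25, 2123: 365 days.
October 25, 2123 → October 25, 2124: 366 days (2124 is a leap year).
October 2124: 31 − 25 = 6 days remain.
Then November (30): 30 days.
December 1–7, 2124: 7 days.
Residual: 43 days.
Total: 774 days.
774 mod 7 = 4, so 4 days before Thursday is Sunday.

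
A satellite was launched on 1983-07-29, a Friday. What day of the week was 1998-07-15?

From July 29, 1983 to July 29, 1997: 14 years, of which 4 contain a Feb 29 — 10×365 + 4×366 = 5114 days.
July 1997: 31 − 29 = 2 days remain.
Then 11 full months totalling 334 days.
July 1–15, 1998: 15 days.
Residual: 351 days.
Total: 5465 days.
5465 mod 7 = 5, so 5 days after Friday is Wednesday.

Wednesday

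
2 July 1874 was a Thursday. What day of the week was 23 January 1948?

Day-of-year of July 2, 1874: 183.
Day-of-year of January 23, 1948: 23.
1874 has 365 days, so 365 − 183 = 182 days remain in 1874.
Full years 1875–1947: 56 common + 17 leap = 56×365 + 17×366 = 26662 days.
Total: 182 + 26662 + 23 = 26867 days.
26867 mod 7 = 1, so 1 day after Thursday is Friday.

Friday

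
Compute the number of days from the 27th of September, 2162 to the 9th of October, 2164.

743

September 2162: 30 − 27 = 3 days remain.
Then 24 full months totalling 731 days.
October 1–9, 2164: 9 days.
Total: 3 + 731 + 9 = 743 days.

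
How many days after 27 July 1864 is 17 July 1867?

July 27, 1864 → July 27, 1865: 365 days.
July 27, 1865 → July 27, 1866: 365 days.
July 1866: 31 − 27 = 4 days remain.
Then 11 full months totalling 334 days.
July 1–17, 1867: 17 days.
Residual: 355 days.
Total: 1085 days.

1085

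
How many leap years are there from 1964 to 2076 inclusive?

29

Years divisible by 4: 1964, 1968, …, 2076 — 29 in all.
2000 is divisible by 400, so still leap.
No century exceptions apply. Count: 29.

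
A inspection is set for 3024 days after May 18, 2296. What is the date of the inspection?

August 29, 2304

Count 3024 days after May 18, 2296:
From May 18, 2296 to May 18, 2304: 8 years, of which 1 contains a Feb 29 — 7×365 + 1×366 = 2921 days.
(2300 is not a leap year (divisible by 100 but not 400).)
May 2304: 31 − 18 = 13 days remain.
Then June (30), July (31): 30 + 31 = 61 days.
August 1–29, 2304: 29 days.
Residual: 103 days.
Total: 3024 days.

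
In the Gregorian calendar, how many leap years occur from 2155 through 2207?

Years divisible by 4: 2156, 2160, …, 2204 — 13 in all.
Of these, 2200 is divisible by 100 but not 400, so not leap.
Leap years: 13 − 1 = 12.

12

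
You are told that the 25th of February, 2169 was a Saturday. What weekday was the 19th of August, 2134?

Thursday

Count forward from the earlier date (August 19, 2134) to the later (February 25, 2169):
From August 19, 2134 to August 19, 2168: 34 years, of which 9 contain a Feb 29 — 25×365 + 9×366 = 12419 days.
August 2168: 31 − 19 = 12 days remain.
Then September (30), October (31), November (30), December (31), January (31): 30 + 31 + 30 + 31 + 31 = 153 days.
February 1–25, 2169: 25 days (2169 is not a leap year).
Residual: 190 days.
Total: 12609 days.
12609 mod 7 = 2, so 2 days before Saturday is Thursday.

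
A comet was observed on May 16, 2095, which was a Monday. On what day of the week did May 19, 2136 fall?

Saturday

From May 16, 2095 to May 16, 2136: 41 years, of which 10 contain a Feb 29 — 31×365 + 10×366 = 14975 days.
(2100 is not a leap year (divisible by 100 but not 400).)
Within May 2136: 19 − 16 = 3 days.
Total: 14978 days.
14978 mod 7 = 5, so 5 days after Monday is Saturday.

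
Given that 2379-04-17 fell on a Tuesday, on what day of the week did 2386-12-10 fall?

From April 17, 2379 to April 17, 2386: 7 years, of which 2 contain a Feb 29 — 5×365 + 2×366 = 2557 days.
April 2386: 30 − 17 = 13 days remain.
Then May (31), June (30), July (31), August (31), September (30), October (31), November (30): 31 + 30 + 31 + 31 + 30 + 31 + 30 = 214 days.
December 1–10, 2386: 10 days.
Residual: 237 days.
Total: 2794 days.
2794 mod 7 = 1, so 1 day after Tuesday is Wednesday.

Wednesday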